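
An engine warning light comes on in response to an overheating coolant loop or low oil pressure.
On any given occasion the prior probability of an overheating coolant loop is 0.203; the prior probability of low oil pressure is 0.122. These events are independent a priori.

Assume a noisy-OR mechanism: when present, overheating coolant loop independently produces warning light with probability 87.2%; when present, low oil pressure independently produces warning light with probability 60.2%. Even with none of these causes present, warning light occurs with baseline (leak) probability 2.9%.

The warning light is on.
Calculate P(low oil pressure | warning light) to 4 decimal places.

P(low oil pressure | warning light) ≈ 0.3205

Under noisy-OR, P(warning light | causes) = 1 − (1−0.029)·∏(1−qᵢ) over the active causes.
For the numerator, keep only low oil pressure=true terms: 0.059657 + 0.023541 = 0.083198
Denominator P(warning light): 0.029*0.797*0.878 + 0.613542*0.797*0.122 + 0.875712*0.203*0.878 + 0.950533*0.203*0.122 = 0.259573
Posterior = 0.083198 / 0.259573 ≈ 0.3205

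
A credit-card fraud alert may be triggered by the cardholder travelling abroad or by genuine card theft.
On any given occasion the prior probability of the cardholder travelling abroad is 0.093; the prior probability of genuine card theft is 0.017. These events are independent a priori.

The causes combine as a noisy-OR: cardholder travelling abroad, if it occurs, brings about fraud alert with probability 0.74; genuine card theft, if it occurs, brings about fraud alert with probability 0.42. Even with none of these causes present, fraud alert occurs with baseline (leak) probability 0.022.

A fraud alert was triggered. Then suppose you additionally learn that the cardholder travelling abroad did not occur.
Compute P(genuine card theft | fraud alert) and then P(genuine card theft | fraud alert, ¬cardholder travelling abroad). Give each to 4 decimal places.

P(genuine card theft | fraud alert) ≈ 0.0837; P(genuine card theft | fraud alert, ¬cardholder travelling abroad) ≈ 0.2538

Under noisy-OR, P(fraud alert | causes) = 1 − (1−0.022)·∏(1−qᵢ) over the active causes.
P(fraud alert) = 0.022×0.907×0.983 + 0.43276×0.907×0.017 + 0.74572×0.093×0.983 + 0.852518×0.093×0.017 = 0.019615 + 0.006673 + 0.068173 + 0.001348 = 0.095809
The genuine card theft-present share is 0.006673 + 0.001348 = 0.008021.
Hence the posterior is 0.008021/0.095809 ≈ 0.0837.

Now condition on the additional information:
Weight on genuine card theft=true, given the evidence: 0.43276·0.017 = 0.007357
Normalizer over all consistent configurations: 0.022·0.983 + 0.43276·0.017 = 0.028983
P(genuine card theft | fraud alert, ¬cardholder travelling abroad) = 0.007357/0.028983 ≈ 0.2538
Ruling out cardholder travelling abroad raises the posterior on genuine card theft — the flip side of explaining away.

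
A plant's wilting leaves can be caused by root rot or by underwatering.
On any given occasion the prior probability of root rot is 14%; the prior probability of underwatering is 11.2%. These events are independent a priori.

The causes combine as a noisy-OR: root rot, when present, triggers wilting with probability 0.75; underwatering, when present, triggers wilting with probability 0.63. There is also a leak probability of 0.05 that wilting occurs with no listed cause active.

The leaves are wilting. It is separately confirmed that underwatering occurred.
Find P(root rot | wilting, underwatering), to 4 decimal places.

Under noisy-OR, P(wilting | causes) = 1 − (1−0.05)·∏(1−qᵢ) over the active causes.
P(wilting | underwatering) = 0.6485·0.86 + 0.912125·0.14 = 0.557710 + 0.127698 = 0.685408
Restricting to configurations with root rot present: 0.912125·0.14 = 0.127698.
So P(root rot | wilting, underwatering) = 0.127698/0.685408 ≈ 0.1863.

P(root rot | wilting, underwatering) ≈ 0.1863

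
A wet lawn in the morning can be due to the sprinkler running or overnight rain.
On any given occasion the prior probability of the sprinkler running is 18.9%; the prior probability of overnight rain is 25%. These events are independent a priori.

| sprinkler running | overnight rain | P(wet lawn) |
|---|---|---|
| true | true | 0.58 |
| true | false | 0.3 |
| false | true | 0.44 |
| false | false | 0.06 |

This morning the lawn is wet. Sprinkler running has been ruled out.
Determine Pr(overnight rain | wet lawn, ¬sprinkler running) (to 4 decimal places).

Numerator (weight on configurations with overnight rain): 0.44*0.25 = 0.110000
The normalizing constant is 0.06*0.75 + 0.44*0.25 = 0.155000
P(overnight rain | wet lawn, ¬sprinkler running) = 0.110000/0.155000 ≈ 0.7097

Pr(overnight rain | wet lawn, ¬sprinkler running) ≈ 0.7097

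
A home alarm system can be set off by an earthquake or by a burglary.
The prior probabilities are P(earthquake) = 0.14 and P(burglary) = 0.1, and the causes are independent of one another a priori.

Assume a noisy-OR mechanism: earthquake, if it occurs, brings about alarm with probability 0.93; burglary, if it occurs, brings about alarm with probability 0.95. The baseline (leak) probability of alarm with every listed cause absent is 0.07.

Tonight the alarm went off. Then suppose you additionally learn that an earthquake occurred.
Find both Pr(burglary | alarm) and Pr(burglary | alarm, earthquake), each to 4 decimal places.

Under noisy-OR, P(alarm | causes) = 1 − (1−0.07)·∏(1−qᵢ) over the active causes.
P(alarm) = 0.07·0.86·0.9 + 0.9535·0.86·0.1 + 0.9349·0.14·0.9 + 0.996745·0.14·0.1 = 0.054180 + 0.082001 + 0.117797 + 0.013954 = 0.267932
Of this, 0.095955 comes from 0.082001 + 0.013954 (the burglary=true cases).
Hence the posterior is 0.095955/0.267932 ≈ 0.3581.

With the extra evidence:
By total probability over both values of burglary:
  P(alarm | earthquake) = 0.9349·0.9 + 0.996745·0.1
        = 0.841410 + 0.099674 = 0.941084
Configurations with burglary contribute 0.099674, so
  P(burglary | alarm, earthquake) = 0.099674 / 0.941084 ≈ 0.1059
This is intercausal reasoning (explaining away): once earthquake accounts for the alarm, burglary becomes less likely.

Pr(burglary | alarm) ≈ 0.3581; Pr(burglary | alarm, earthquake) ≈ 0.1059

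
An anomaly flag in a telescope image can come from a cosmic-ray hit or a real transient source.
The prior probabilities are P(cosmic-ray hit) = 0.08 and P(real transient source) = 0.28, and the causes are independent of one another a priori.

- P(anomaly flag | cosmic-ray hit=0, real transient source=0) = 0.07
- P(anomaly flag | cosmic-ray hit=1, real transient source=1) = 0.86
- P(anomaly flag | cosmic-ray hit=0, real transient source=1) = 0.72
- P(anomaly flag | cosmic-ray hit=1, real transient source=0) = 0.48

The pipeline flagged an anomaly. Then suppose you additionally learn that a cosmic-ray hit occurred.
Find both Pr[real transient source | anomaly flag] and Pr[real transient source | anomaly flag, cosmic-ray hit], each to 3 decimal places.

Pr[real transient source | anomaly flag] ≈ 0.734; Pr[real transient source | anomaly flag, cosmic-ray hit] ≈ 0.411

Numerator (weight on configurations with real transient source): 0.185472 + 0.019264 = 0.204736
The normalizing constant is 0.07×0.92×0.72 + 0.72×0.92×0.28 + 0.48×0.08×0.72 + 0.86×0.08×0.28 = 0.278752
Posterior = 0.204736 / 0.278752 ≈ 0.734

Now condition on the additional information:
Numerator (weight on configurations with real transient source): 0.86·0.28 = 0.240800
Denominator P(anomaly flag | cosmic-ray hit): 0.48·0.72 + 0.86·0.28 = 0.586400
Posterior = 0.240800 / 0.586400 ≈ 0.411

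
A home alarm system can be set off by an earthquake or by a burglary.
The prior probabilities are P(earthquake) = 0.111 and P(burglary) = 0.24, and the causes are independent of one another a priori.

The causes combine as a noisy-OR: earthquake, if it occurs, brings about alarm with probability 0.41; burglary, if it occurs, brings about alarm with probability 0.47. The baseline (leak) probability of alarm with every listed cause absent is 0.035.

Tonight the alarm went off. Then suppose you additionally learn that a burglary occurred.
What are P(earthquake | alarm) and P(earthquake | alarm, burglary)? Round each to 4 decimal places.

P(earthquake | alarm) ≈ 0.3005; P(earthquake | alarm, burglary) ≈ 0.1514

Under noisy-OR, P(alarm | causes) = 1 − (1−0.035)·∏(1−qᵢ) over the active causes.
Weight on earthquake=true, given the evidence: 0.036330 + 0.018601 = 0.054931
The normalizing constant is 0.035·0.889·0.76 + 0.48855·0.889·0.24 + 0.43065·0.111·0.76 + 0.698244·0.111·0.24 = 0.182815
Posterior = 0.054931 / 0.182815 ≈ 0.3005

Now condition on the additional information:
P(alarm | burglary) = 0.48855*0.889 + 0.698244*0.111 = 0.434321 + 0.077505 = 0.511826
Of this, 0.077505 comes from 0.698244*0.111 (the earthquake=true cases).
P(earthquake | alarm, burglary) = 0.077505 / 0.511826 ≈ 0.1514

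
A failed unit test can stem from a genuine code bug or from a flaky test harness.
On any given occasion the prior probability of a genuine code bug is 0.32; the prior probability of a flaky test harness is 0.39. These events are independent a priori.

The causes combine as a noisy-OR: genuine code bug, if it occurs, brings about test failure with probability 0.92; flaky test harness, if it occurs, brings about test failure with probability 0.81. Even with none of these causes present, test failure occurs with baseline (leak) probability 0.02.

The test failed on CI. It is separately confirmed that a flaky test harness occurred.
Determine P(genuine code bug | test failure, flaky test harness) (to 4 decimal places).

P(genuine code bug | test failure, flaky test harness) ≈ 0.3629

Under noisy-OR, P(test failure | causes) = 1 − (1−0.02)·∏(1−qᵢ) over the active causes.
For the numerator, keep only genuine code bug=true terms: 0.985104*0.32 = 0.315233
Normalizer over all consistent configurations: 0.8138*0.68 + 0.985104*0.32 = 0.868617
Posterior = 0.315233 / 0.868617 ≈ 0.3629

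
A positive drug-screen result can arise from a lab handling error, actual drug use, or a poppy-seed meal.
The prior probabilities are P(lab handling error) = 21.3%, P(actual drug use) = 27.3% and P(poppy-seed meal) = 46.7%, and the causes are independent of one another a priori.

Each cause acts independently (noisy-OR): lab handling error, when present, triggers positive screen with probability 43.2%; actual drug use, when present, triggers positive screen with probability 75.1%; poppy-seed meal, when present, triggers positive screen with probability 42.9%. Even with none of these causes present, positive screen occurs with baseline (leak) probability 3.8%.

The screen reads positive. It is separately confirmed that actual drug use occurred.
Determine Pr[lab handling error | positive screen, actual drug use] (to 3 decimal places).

Pr[lab handling error | positive screen, actual drug use] ≈ 0.230

Under noisy-OR, P(positive screen | causes) = 1 − (1−0.038)·∏(1−qᵢ) over the active causes.
P(positive screen | actual drug use) = 0.760462*0.787*0.533 + 0.863224*0.787*0.467 + 0.863942*0.213*0.533 + 0.922311*0.213*0.467 = 0.318992 + 0.317260 + 0.098082 + 0.091743 = 0.826077
Restricting to configurations with lab handling error present: 0.098082 + 0.091743 = 0.189825.
P(lab handling error | positive screen, actual drug use) = 0.189825 / 0.826077 ≈ 0.230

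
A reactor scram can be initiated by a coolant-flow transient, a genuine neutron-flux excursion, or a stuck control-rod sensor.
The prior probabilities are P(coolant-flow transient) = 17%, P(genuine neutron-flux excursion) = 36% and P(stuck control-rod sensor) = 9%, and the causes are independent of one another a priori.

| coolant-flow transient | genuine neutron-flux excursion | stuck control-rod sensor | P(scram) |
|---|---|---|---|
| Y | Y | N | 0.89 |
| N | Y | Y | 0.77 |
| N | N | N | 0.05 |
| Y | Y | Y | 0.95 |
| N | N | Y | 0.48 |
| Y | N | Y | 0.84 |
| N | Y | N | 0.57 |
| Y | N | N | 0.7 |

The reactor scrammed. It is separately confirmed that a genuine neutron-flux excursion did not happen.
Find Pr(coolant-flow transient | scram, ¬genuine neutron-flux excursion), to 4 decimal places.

Pr(coolant-flow transient | scram, ¬genuine neutron-flux excursion) ≈ 0.6220

Sum P(scram|·) weighted by the priors over the 4 (coolant-flow transient, stuck control-rod sensor) configurations:
  P(scram | ¬genuine neutron-flux excursion) = 0.05·0.83·0.91 + 0.48·0.83·0.09 + 0.7·0.17·0.91 + 0.84·0.17·0.09
        = 0.037765 + 0.035856 + 0.108290 + 0.012852 = 0.194763
The terms with coolant-flow transient present sum to 0.121142, so
  P(coolant-flow transient | scram, ¬genuine neutron-flux excursion) = 0.121142 / 0.194763 ≈ 0.6220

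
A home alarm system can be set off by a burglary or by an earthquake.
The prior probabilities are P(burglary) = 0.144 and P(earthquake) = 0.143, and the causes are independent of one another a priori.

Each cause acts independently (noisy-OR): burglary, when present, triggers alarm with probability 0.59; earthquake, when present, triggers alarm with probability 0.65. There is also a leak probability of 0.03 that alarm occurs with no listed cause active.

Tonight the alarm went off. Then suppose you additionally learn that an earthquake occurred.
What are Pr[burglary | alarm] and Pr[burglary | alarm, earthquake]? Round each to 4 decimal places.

Pr[burglary | alarm] ≈ 0.4723; Pr[burglary | alarm, earthquake] ≈ 0.1798

Under noisy-OR, P(alarm | causes) = 1 − (1−0.03)·∏(1−qᵢ) over the active causes.
For the numerator, keep only burglary=true terms: 0.074329 + 0.017726 = 0.092055
Denominator P(alarm): 0.03*0.856*0.857 + 0.6605*0.856*0.143 + 0.6023*0.144*0.857 + 0.860805*0.144*0.143 = 0.194913
Posterior = 0.092055 / 0.194913 ≈ 0.4723

Now also conditioning on earthquake=true:
P(alarm | earthquake) = 0.6605*0.856 + 0.860805*0.144 = 0.565388 + 0.123956 = 0.689344
The burglary-present share is 0.860805*0.144 = 0.123956.
Hence the posterior is 0.123956/0.689344 ≈ 0.1798.
— earthquake explains away the evidence for burglary.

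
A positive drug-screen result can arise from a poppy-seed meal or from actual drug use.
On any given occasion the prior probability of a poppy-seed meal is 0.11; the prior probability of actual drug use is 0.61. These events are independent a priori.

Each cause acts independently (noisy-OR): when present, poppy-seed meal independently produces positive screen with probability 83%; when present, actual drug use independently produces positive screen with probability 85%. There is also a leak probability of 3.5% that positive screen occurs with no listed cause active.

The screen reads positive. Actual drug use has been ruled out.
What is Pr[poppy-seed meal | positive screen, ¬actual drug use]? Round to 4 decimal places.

Pr[poppy-seed meal | positive screen, ¬actual drug use] ≈ 0.7470

Under noisy-OR, P(positive screen | causes) = 1 − (1−0.035)·∏(1−qᵢ) over the active causes.
Numerator (weight on configurations with poppy-seed meal): 0.83595·0.11 = 0.091954
The normalizing constant is 0.035·0.89 + 0.83595·0.11 = 0.123104
Posterior = 0.091954 / 0.123104 ≈ 0.7470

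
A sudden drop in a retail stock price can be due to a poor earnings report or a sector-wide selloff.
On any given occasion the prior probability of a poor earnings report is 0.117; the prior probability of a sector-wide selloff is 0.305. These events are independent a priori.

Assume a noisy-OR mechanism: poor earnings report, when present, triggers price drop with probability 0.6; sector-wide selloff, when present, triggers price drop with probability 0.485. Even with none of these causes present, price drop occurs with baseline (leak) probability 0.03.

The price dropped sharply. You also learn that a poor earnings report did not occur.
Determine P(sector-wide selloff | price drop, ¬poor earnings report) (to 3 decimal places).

Under noisy-OR, P(price drop | causes) = 1 − (1−0.03)·∏(1−qᵢ) over the active causes.
For the numerator, keep only sector-wide selloff=true terms: 0.50045×0.305 = 0.152637
Denominator P(price drop | ¬poor earnings report): 0.03×0.695 + 0.50045×0.305 = 0.173487
P(sector-wide selloff | price drop, ¬poor earnings report) = 0.152637/0.173487 ≈ 0.880

P(sector-wide selloff | price drop, ¬poor earnings report) ≈ 0.880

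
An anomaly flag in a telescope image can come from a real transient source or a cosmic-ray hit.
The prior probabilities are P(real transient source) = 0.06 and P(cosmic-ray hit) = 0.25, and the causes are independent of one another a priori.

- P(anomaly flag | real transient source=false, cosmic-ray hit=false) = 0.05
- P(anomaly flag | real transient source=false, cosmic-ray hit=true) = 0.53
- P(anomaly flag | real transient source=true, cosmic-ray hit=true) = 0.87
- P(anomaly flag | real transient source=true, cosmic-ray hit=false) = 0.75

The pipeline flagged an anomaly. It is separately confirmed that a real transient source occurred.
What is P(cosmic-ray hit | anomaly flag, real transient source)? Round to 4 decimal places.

P(cosmic-ray hit | anomaly flag, real transient source) ≈ 0.2788

For the numerator, keep only cosmic-ray hit=true terms: 0.87*0.25 = 0.217500
Denominator P(anomaly flag | real transient source): 0.75*0.75 + 0.87*0.25 = 0.780000
Posterior = 0.217500 / 0.780000 ≈ 0.2788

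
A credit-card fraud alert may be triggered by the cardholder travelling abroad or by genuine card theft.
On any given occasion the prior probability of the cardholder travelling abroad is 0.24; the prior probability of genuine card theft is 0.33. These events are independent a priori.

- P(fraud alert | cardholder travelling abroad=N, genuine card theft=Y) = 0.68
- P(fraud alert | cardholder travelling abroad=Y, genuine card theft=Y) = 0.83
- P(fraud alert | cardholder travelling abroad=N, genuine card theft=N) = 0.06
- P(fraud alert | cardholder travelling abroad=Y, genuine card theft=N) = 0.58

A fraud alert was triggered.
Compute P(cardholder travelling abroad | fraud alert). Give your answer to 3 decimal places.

P(cardholder travelling abroad | fraud alert) ≈ 0.442

Numerator (weight on configurations with cardholder travelling abroad): 0.093264 + 0.065736 = 0.159000
Denominator P(fraud alert): 0.06*0.76*0.67 + 0.68*0.76*0.33 + 0.58*0.24*0.67 + 0.83*0.24*0.33 = 0.360096
P(cardholder travelling abroad | fraud alert) = 0.159000/0.360096 ≈ 0.442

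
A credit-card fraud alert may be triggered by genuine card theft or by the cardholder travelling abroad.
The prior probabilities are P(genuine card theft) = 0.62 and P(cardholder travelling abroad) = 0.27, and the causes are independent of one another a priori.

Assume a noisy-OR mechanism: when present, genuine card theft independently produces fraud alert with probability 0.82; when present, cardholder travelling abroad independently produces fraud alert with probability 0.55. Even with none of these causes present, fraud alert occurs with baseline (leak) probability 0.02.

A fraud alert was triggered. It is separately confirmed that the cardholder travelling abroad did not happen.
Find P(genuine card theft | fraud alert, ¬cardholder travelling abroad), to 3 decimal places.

P(genuine card theft | fraud alert, ¬cardholder travelling abroad) ≈ 0.985

Under noisy-OR, P(fraud alert | causes) = 1 − (1−0.02)·∏(1−qᵢ) over the active causes.
By total probability over both values of genuine card theft:
  P(fraud alert | ¬cardholder travelling abroad) = 0.02*0.38 + 0.8236*0.62
        = 0.007600 + 0.510632 = 0.518232
Keeping only the genuine card theft-present terms gives 0.510632, so
  P(genuine card theft | fraud alert, ¬cardholder travelling abroad) = 0.510632 / 0.518232 ≈ 0.985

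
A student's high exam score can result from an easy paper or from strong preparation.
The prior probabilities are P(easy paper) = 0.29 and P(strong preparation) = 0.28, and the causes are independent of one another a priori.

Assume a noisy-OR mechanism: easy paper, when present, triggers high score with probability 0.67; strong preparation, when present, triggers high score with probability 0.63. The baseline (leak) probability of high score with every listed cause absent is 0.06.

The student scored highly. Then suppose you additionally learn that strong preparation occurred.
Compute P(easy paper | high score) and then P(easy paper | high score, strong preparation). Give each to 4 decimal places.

P(easy paper | high score) ≈ 0.5739; P(easy paper | high score, strong preparation) ≈ 0.3567

Under noisy-OR, P(high score | causes) = 1 − (1−0.06)·∏(1−qᵢ) over the active causes.
Sum P(high score|·) weighted by the priors over the 4 (easy paper, strong preparation) configurations:
  P(high score) = 0.06*0.71*0.72 + 0.6522*0.71*0.28 + 0.6898*0.29*0.72 + 0.885226*0.29*0.28
        = 0.030672 + 0.129657 + 0.144030 + 0.071880 = 0.376239
The terms with easy paper present sum to 0.215910, so
  P(easy paper | high score) = 0.215910 / 0.376239 ≈ 0.5739

Now condition on the additional information:
Numerator (weight on configurations with easy paper): 0.885226×0.29 = 0.256716
Denominator P(high score | strong preparation): 0.6522×0.71 + 0.885226×0.29 = 0.719778
P(easy paper | high score, strong preparation) = 0.256716/0.719778 ≈ 0.3567
The drop from 0.5739 to 0.3567 is the explaining-away (discounting) effect.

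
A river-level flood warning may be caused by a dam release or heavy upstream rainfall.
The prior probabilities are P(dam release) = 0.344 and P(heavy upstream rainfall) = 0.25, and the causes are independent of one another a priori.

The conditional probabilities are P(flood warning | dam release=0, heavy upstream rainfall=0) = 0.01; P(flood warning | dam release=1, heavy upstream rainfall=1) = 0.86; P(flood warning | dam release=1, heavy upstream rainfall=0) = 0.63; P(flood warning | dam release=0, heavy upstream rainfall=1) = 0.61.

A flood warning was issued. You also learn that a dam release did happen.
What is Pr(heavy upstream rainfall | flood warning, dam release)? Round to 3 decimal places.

Pr(heavy upstream rainfall | flood warning, dam release) ≈ 0.313

Numerator (weight on configurations with heavy upstream rainfall): 0.86*0.25 = 0.215000
Normalizer over all consistent configurations: 0.63*0.75 + 0.86*0.25 = 0.687500
Posterior = 0.215000 / 0.687500 ≈ 0.313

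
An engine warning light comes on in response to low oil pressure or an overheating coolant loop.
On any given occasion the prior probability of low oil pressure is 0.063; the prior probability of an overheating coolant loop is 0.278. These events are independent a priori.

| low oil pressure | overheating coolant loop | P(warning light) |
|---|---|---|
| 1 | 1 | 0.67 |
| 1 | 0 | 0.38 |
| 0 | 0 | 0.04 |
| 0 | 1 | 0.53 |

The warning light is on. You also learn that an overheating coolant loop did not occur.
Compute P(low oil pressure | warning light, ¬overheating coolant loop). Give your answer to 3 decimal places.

P(warning light | ¬overheating coolant loop) = 0.04*0.937 + 0.38*0.063 = 0.037480 + 0.023940 = 0.061420
Restricting to configurations with low oil pressure present: 0.38*0.063 = 0.023940.
Hence the posterior is 0.023940/0.061420 ≈ 0.390.

P(low oil pressure | warning light, ¬overheating coolant loop) ≈ 0.390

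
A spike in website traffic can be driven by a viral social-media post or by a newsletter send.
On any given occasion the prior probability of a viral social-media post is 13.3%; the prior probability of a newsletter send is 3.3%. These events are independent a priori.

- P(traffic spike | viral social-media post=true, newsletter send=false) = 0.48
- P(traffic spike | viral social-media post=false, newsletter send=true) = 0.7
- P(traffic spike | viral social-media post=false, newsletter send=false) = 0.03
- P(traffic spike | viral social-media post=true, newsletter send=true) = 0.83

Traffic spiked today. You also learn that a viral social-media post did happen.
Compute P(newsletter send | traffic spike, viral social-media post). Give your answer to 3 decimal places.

P(newsletter send | traffic spike, viral social-media post) ≈ 0.056

P(traffic spike | viral social-media post) = 0.48×0.967 + 0.83×0.033 = 0.464160 + 0.027390 = 0.491550
Restricting to configurations with newsletter send present: 0.83×0.033 = 0.027390.
Hence the posterior is 0.027390/0.491550 ≈ 0.056.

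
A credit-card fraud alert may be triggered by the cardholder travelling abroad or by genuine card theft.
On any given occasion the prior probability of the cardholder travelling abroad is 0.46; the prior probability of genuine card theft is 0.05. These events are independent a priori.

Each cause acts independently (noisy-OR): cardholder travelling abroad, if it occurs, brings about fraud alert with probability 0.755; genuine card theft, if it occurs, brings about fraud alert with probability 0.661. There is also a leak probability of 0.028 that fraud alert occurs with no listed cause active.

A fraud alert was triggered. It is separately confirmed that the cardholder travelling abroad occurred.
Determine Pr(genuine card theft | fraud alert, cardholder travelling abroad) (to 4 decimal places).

Pr(genuine card theft | fraud alert, cardholder travelling abroad) ≈ 0.0597

Under noisy-OR, P(fraud alert | causes) = 1 − (1−0.028)·∏(1−qᵢ) over the active causes.
P(fraud alert | cardholder travelling abroad) = 0.76186*0.95 + 0.919271*0.05 = 0.723767 + 0.045964 = 0.769731
The genuine card theft-present share is 0.919271*0.05 = 0.045964.
P(genuine card theft | fraud alert, cardholder travelling abroad) = 0.045964 / 0.769731 ≈ 0.0597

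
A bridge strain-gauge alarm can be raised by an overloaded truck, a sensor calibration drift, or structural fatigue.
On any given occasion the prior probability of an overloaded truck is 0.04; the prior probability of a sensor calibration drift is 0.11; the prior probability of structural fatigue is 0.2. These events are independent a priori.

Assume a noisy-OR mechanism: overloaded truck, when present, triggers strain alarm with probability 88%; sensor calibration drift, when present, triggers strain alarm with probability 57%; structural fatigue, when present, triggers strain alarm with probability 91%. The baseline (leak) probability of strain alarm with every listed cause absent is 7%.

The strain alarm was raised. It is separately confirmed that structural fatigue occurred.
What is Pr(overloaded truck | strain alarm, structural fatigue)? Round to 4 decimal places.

Under noisy-OR, P(strain alarm | causes) = 1 − (1−0.07)·∏(1−qᵢ) over the active causes.
Sum P(strain alarm|·) weighted by the priors over the 4 (overloaded truck, sensor calibration drift) configurations:
  P(strain alarm | structural fatigue) = 0.9163×0.96×0.89 + 0.964009×0.96×0.11 + 0.989956×0.04×0.89 + 0.995681×0.04×0.11
        = 0.782887 + 0.101799 + 0.035242 + 0.004381 = 0.924309
Configurations with overloaded truck contribute 0.039623, so
  P(overloaded truck | strain alarm, structural fatigue) = 0.039623 / 0.924309 ≈ 0.0429

Pr(overloaded truck | strain alarm, structural fatigue) ≈ 0.0429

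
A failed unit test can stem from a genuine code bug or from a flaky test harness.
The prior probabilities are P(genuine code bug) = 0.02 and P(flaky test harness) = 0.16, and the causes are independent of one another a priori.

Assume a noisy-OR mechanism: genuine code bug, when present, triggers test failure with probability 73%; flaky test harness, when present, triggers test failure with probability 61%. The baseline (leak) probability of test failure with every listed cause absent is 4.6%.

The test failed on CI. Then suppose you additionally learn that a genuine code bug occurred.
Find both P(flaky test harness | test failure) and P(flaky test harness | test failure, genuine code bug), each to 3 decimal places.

P(flaky test harness | test failure) ≈ 0.668; P(flaky test harness | test failure, genuine code bug) ≈ 0.188

Under noisy-OR, P(test failure | causes) = 1 − (1−0.046)·∏(1−qᵢ) over the active causes.
For the numerator, keep only flaky test harness=true terms: 0.098461 + 0.002879 = 0.101340
Denominator P(test failure): 0.046·0.98·0.84 + 0.62794·0.98·0.16 + 0.74242·0.02·0.84 + 0.899544·0.02·0.16 = 0.151680
Posterior = 0.101340 / 0.151680 ≈ 0.668

Now also conditioning on genuine code bug=true:
For the numerator, keep only flaky test harness=true terms: 0.899544*0.16 = 0.143927
The normalizing constant is 0.74242*0.84 + 0.899544*0.16 = 0.767560
P(flaky test harness | test failure, genuine code bug) = 0.143927/0.767560 ≈ 0.188
Conditioning on genuine code bug lowers the posterior on flaky test harness: the classic explaining-away effect in a common-effect structure.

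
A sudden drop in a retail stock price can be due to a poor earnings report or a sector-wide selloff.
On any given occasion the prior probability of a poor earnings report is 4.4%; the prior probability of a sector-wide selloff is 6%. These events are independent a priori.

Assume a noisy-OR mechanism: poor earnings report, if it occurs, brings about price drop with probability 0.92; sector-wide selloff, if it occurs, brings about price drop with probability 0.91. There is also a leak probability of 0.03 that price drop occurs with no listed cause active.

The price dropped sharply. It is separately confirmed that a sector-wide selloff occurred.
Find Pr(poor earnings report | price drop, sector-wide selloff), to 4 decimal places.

Pr(poor earnings report | price drop, sector-wide selloff) ≈ 0.0477

Under noisy-OR, P(price drop | causes) = 1 − (1−0.03)·∏(1−qᵢ) over the active causes.
P(price drop | sector-wide selloff) = 0.9127·0.956 + 0.993016·0.044 = 0.872541 + 0.043693 = 0.916234
Restricting to configurations with poor earnings report present: 0.993016·0.044 = 0.043693.
P(poor earnings report | price drop, sector-wide selloff) = 0.043693 / 0.916234 ≈ 0.0477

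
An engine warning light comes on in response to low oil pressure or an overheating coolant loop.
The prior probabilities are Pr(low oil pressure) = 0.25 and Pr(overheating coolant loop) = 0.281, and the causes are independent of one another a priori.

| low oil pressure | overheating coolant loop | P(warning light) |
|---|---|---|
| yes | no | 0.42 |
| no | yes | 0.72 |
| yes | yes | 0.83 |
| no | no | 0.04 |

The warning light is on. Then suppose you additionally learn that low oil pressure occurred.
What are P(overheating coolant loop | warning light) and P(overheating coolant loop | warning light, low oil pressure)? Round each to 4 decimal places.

P(warning light) = 0.04*0.75*0.719 + 0.72*0.75*0.281 + 0.42*0.25*0.719 + 0.83*0.25*0.281 = 0.021570 + 0.151740 + 0.075495 + 0.058308 = 0.307113
Of this, 0.210048 comes from 0.151740 + 0.058308 (the overheating coolant loop=true cases).
So P(overheating coolant loop | warning light) = 0.210048/0.307113 ≈ 0.6839.

With the extra evidence:
For the numerator, keep only overheating coolant loop=true terms: 0.83·0.281 = 0.233230
The normalizing constant is 0.42·0.719 + 0.83·0.281 = 0.535210
P(overheating coolant loop | warning light, low oil pressure) = 0.233230/0.535210 ≈ 0.4358
The drop from 0.6839 to 0.4358 is the explaining-away (discounting) effect.

P(overheating coolant loop | warning light) ≈ 0.6839; P(overheating coolant loop | warning light, low oil pressure) ≈ 0.4358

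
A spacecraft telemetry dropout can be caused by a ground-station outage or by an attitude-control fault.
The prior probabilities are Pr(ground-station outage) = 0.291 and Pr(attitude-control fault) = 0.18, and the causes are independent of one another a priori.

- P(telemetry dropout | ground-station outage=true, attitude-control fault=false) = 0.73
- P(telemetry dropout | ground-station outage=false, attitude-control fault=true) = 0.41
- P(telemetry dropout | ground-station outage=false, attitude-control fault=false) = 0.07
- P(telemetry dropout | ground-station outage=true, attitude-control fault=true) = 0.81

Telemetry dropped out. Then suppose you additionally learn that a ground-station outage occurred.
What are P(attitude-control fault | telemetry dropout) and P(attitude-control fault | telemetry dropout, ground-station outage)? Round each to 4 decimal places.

P(attitude-control fault | telemetry dropout) ≈ 0.3060; P(attitude-control fault | telemetry dropout, ground-station outage) ≈ 0.1959

Enumerate the 4 (ground-station outage, attitude-control fault) configurations and weight by the priors:
  P(telemetry dropout) = 0.07×0.709×0.82 + 0.41×0.709×0.18 + 0.73×0.291×0.82 + 0.81×0.291×0.18
        = 0.040697 + 0.052324 + 0.174193 + 0.042428 = 0.309642
Keeping only the attitude-control fault-present terms gives 0.094752, so
  P(attitude-control fault | telemetry dropout) = 0.094752 / 0.309642 ≈ 0.3060

Now condition on the additional information:
P(telemetry dropout | ground-station outage) = 0.73*0.82 + 0.81*0.18 = 0.598600 + 0.145800 = 0.744400
Of this, 0.145800 comes from 0.81*0.18 (the attitude-control fault=true cases).
So P(attitude-control fault | telemetry dropout, ground-station outage) = 0.145800/0.744400 ≈ 0.1959.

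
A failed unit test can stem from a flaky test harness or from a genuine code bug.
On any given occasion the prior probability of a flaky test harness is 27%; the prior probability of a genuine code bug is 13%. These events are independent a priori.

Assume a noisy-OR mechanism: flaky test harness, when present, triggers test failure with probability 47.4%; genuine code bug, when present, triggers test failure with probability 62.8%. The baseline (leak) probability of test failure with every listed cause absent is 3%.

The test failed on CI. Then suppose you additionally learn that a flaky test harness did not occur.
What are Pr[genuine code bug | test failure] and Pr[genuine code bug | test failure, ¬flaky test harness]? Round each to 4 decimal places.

Under noisy-OR, P(test failure | causes) = 1 − (1−0.03)·∏(1−qᵢ) over the active causes.
Weight on genuine code bug=true, given the evidence: 0.060656 + 0.028438 = 0.089094
Normalizer over all consistent configurations: 0.03·0.73·0.87 + 0.63916·0.73·0.13 + 0.48978·0.27·0.87 + 0.810198·0.27·0.13 = 0.223196
P(genuine code bug | test failure) = 0.089094/0.223196 ≈ 0.3992

Now also conditioning on flaky test harness≠true:
Enumerate both values of genuine code bug and weight by the priors:
  P(test failure | ¬flaky test harness) = 0.03*0.87 + 0.63916*0.13
        = 0.026100 + 0.083091 = 0.109191
The terms with genuine code bug present sum to 0.083091, so
  P(genuine code bug | test failure, ¬flaky test harness) = 0.083091 / 0.109191 ≈ 0.7610

Pr[genuine code bug | test failure] ≈ 0.3992; Pr[genuine code bug | test failure, ¬flaky test harness] ≈ 0.7610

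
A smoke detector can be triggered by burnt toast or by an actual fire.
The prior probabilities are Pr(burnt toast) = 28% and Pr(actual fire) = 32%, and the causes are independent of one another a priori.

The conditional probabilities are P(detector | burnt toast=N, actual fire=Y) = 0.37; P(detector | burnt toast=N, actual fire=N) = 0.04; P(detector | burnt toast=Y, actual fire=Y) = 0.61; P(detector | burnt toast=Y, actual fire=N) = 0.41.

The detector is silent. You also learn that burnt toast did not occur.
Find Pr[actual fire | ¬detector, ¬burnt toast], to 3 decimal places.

Pr[actual fire | ¬detector, ¬burnt toast] ≈ 0.236

By total probability over both values of actual fire:
  P(¬detector | ¬burnt toast) = 0.96*0.68 + 0.63*0.32
        = 0.652800 + 0.201600 = 0.854400
Configurations with actual fire contribute 0.201600, so
  P(actual fire | ¬detector, ¬burnt toast) = 0.201600 / 0.854400 ≈ 0.236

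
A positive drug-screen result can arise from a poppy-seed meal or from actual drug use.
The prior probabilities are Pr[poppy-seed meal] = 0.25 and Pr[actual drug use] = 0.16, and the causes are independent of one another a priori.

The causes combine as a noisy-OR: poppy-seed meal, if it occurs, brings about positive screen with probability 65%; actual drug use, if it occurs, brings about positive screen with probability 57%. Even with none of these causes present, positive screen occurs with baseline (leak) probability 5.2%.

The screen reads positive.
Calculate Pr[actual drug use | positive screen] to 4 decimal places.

Pr[actual drug use | positive screen] ≈ 0.3784

Under noisy-OR, P(positive screen | causes) = 1 − (1−0.052)·∏(1−qᵢ) over the active causes.
Numerator (weight on configurations with actual drug use): 0.071083 + 0.034293 = 0.105376
Normalizer over all consistent configurations: 0.052*0.75*0.84 + 0.59236*0.75*0.16 + 0.6682*0.25*0.84 + 0.857326*0.25*0.16 = 0.278458
P(actual drug use | positive screen) = 0.105376/0.278458 ≈ 0.3784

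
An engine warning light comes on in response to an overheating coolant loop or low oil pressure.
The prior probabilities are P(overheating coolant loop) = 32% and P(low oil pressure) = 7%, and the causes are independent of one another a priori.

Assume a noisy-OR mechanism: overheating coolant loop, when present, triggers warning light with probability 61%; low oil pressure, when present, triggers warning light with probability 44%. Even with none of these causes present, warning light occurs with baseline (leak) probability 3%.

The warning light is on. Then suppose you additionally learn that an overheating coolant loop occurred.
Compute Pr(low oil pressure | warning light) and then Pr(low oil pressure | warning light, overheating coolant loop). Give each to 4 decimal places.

Pr(low oil pressure | warning light) ≈ 0.1619; Pr(low oil pressure | warning light, overheating coolant loop) ≈ 0.0871

Under noisy-OR, P(warning light | causes) = 1 − (1−0.03)·∏(1−qᵢ) over the active causes.
By total probability over the 4 (overheating coolant loop, low oil pressure) configurations:
  P(warning light) = 0.03×0.68×0.93 + 0.4568×0.68×0.07 + 0.6217×0.32×0.93 + 0.788152×0.32×0.07
        = 0.018972 + 0.021744 + 0.185018 + 0.017655 = 0.243389
Keeping only the low oil pressure-present terms gives 0.039399, so
  P(low oil pressure | warning light) = 0.039399 / 0.243389 ≈ 0.1619

With the extra evidence:
Enumerate both values of low oil pressure and weight by the priors:
  P(warning light | overheating coolant loop) = 0.6217*0.93 + 0.788152*0.07
        = 0.578181 + 0.055171 = 0.633352
Configurations with low oil pressure contribute 0.055171, so
  P(low oil pressure | warning light, overheating coolant loop) = 0.055171 / 0.633352 ≈ 0.0871
Conditioning on overheating coolant loop lowers the posterior on low oil pressure: the classic explaining-away effect in a common-effect structure.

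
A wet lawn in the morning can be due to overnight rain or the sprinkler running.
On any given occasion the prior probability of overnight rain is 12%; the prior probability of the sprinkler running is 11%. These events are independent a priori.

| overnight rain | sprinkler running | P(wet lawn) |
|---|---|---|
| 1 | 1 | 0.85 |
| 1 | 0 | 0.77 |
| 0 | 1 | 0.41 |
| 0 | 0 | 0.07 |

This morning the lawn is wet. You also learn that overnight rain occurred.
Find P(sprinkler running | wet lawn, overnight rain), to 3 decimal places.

P(wet lawn | overnight rain) = 0.77·0.89 + 0.85·0.11 = 0.685300 + 0.093500 = 0.778800
Of this, 0.093500 comes from 0.85·0.11 (the sprinkler running=true cases).
Hence the posterior is 0.093500/0.778800 ≈ 0.120.

P(sprinkler running | wet lawn, overnight rain) ≈ 0.120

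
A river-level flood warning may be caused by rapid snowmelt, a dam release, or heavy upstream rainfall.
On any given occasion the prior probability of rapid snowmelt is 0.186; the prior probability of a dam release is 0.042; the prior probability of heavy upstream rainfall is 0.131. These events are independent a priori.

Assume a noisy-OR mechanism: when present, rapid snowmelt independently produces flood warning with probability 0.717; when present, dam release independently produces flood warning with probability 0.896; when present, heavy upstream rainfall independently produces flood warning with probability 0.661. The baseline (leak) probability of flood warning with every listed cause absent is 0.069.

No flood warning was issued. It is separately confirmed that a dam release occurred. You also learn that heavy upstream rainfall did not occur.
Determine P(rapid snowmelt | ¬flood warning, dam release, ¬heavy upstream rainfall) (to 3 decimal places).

P(rapid snowmelt | ¬flood warning, dam release, ¬heavy upstream rainfall) ≈ 0.061

Under noisy-OR, P(flood warning | causes) = 1 − (1−0.069)·∏(1−qᵢ) over the active causes.
For the numerator, keep only rapid snowmelt=true terms: 0.027401*0.186 = 0.005097
Normalizer over all consistent configurations: 0.096824*0.814 + 0.027401*0.186 = 0.083912
Posterior = 0.005097 / 0.083912 ≈ 0.061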